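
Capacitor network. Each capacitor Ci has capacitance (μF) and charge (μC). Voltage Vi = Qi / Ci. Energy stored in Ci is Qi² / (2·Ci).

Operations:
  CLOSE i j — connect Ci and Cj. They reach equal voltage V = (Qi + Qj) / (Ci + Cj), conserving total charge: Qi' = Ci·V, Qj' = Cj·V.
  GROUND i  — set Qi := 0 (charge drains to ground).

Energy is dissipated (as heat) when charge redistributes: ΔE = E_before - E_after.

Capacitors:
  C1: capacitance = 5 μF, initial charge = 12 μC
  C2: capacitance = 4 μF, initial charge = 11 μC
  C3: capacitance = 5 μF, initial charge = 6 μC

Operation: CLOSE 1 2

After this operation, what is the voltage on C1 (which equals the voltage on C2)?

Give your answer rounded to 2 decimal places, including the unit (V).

Initial: C1(5μF, Q=12μC, V=2.40V), C2(4μF, Q=11μC, V=2.75V), C3(5μF, Q=6μC, V=1.20V)
Op 1: CLOSE 1-2: Q_total=23.00, C_total=9.00, V=2.56; Q1=12.78, Q2=10.22; dissipated=0.136

Answer: 2.56 V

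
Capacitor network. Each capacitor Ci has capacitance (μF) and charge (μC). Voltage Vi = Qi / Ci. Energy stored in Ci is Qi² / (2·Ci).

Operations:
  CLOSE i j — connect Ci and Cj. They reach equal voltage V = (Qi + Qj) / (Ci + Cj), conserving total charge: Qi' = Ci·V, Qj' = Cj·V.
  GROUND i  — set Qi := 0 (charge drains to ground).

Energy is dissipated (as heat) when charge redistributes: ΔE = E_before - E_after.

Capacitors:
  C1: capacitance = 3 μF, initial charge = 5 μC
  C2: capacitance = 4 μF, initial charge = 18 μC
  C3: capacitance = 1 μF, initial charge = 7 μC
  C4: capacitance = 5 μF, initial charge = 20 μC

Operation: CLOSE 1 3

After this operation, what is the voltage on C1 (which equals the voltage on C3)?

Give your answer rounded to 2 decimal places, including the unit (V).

Initial: C1(3μF, Q=5μC, V=1.67V), C2(4μF, Q=18μC, V=4.50V), C3(1μF, Q=7μC, V=7.00V), C4(5μF, Q=20μC, V=4.00V)
Op 1: CLOSE 1-3: Q_total=12.00, C_total=4.00, V=3.00; Q1=9.00, Q3=3.00; dissipated=10.667

Answer: 3.00 V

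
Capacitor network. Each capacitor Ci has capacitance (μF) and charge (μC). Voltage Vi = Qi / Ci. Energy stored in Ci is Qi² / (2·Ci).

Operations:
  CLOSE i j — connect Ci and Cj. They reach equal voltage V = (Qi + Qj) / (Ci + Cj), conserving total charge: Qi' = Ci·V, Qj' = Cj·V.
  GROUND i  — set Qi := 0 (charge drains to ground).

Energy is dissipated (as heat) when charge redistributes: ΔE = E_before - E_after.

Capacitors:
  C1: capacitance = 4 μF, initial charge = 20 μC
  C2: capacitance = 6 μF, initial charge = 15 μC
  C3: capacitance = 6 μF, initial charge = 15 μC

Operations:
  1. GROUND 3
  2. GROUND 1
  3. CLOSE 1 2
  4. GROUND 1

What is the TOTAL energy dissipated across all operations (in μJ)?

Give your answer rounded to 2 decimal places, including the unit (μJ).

Answer: 80.75 μJ

Derivation:
Initial: C1(4μF, Q=20μC, V=5.00V), C2(6μF, Q=15μC, V=2.50V), C3(6μF, Q=15μC, V=2.50V)
Op 1: GROUND 3: Q3=0; energy lost=18.750
Op 2: GROUND 1: Q1=0; energy lost=50.000
Op 3: CLOSE 1-2: Q_total=15.00, C_total=10.00, V=1.50; Q1=6.00, Q2=9.00; dissipated=7.500
Op 4: GROUND 1: Q1=0; energy lost=4.500
Total dissipated: 80.750 μJ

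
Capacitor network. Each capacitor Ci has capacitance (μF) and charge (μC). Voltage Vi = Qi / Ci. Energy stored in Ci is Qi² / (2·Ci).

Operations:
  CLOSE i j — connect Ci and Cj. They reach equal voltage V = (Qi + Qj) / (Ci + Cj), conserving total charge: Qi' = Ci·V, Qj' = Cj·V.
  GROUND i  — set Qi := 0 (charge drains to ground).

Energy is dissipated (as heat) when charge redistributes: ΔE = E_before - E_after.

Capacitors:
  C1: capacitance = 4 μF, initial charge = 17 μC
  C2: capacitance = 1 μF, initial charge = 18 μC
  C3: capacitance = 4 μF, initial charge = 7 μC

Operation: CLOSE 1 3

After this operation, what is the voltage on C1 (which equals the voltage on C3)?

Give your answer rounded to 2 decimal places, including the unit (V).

Answer: 3.00 V

Derivation:
Initial: C1(4μF, Q=17μC, V=4.25V), C2(1μF, Q=18μC, V=18.00V), C3(4μF, Q=7μC, V=1.75V)
Op 1: CLOSE 1-3: Q_total=24.00, C_total=8.00, V=3.00; Q1=12.00, Q3=12.00; dissipated=6.250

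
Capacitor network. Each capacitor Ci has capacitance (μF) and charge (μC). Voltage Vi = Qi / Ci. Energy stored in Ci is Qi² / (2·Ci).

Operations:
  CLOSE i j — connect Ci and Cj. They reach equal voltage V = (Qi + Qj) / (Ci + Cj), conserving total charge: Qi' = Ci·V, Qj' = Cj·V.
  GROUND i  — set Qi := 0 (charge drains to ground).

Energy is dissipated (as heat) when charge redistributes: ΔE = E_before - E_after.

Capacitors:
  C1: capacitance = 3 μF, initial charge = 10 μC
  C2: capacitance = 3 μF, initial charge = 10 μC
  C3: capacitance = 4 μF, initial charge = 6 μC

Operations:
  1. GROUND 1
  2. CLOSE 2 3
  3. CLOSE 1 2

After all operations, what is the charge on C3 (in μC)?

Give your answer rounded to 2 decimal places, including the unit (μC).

Answer: 9.14 μC

Derivation:
Initial: C1(3μF, Q=10μC, V=3.33V), C2(3μF, Q=10μC, V=3.33V), C3(4μF, Q=6μC, V=1.50V)
Op 1: GROUND 1: Q1=0; energy lost=16.667
Op 2: CLOSE 2-3: Q_total=16.00, C_total=7.00, V=2.29; Q2=6.86, Q3=9.14; dissipated=2.881
Op 3: CLOSE 1-2: Q_total=6.86, C_total=6.00, V=1.14; Q1=3.43, Q2=3.43; dissipated=3.918
Final charges: Q1=3.43, Q2=3.43, Q3=9.14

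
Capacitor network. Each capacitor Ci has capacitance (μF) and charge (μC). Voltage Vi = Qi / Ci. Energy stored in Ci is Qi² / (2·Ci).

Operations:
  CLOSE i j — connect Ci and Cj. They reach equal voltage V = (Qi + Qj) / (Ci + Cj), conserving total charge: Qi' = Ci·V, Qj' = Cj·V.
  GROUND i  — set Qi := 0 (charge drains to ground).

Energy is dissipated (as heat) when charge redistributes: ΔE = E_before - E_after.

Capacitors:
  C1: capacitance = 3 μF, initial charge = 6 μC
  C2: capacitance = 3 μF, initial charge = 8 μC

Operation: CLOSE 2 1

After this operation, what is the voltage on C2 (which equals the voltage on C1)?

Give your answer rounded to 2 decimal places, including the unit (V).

Answer: 2.33 V

Derivation:
Initial: C1(3μF, Q=6μC, V=2.00V), C2(3μF, Q=8μC, V=2.67V)
Op 1: CLOSE 2-1: Q_total=14.00, C_total=6.00, V=2.33; Q2=7.00, Q1=7.00; dissipated=0.333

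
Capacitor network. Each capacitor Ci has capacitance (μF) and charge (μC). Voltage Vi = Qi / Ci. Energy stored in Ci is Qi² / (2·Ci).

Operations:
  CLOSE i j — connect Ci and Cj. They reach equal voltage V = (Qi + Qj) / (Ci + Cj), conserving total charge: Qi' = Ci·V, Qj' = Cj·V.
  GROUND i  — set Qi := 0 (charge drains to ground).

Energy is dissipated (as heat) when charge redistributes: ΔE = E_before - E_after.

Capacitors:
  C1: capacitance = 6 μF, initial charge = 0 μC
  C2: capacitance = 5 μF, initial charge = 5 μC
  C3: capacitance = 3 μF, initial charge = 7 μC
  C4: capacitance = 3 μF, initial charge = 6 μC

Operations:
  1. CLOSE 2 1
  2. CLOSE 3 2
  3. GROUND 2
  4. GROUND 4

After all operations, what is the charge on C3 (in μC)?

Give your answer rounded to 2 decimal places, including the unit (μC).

Answer: 3.48 μC

Derivation:
Initial: C1(6μF, Q=0μC, V=0.00V), C2(5μF, Q=5μC, V=1.00V), C3(3μF, Q=7μC, V=2.33V), C4(3μF, Q=6μC, V=2.00V)
Op 1: CLOSE 2-1: Q_total=5.00, C_total=11.00, V=0.45; Q2=2.27, Q1=2.73; dissipated=1.364
Op 2: CLOSE 3-2: Q_total=9.27, C_total=8.00, V=1.16; Q3=3.48, Q2=5.80; dissipated=3.309
Op 3: GROUND 2: Q2=0; energy lost=3.359
Op 4: GROUND 4: Q4=0; energy lost=6.000
Final charges: Q1=2.73, Q2=0.00, Q3=3.48, Q4=0.00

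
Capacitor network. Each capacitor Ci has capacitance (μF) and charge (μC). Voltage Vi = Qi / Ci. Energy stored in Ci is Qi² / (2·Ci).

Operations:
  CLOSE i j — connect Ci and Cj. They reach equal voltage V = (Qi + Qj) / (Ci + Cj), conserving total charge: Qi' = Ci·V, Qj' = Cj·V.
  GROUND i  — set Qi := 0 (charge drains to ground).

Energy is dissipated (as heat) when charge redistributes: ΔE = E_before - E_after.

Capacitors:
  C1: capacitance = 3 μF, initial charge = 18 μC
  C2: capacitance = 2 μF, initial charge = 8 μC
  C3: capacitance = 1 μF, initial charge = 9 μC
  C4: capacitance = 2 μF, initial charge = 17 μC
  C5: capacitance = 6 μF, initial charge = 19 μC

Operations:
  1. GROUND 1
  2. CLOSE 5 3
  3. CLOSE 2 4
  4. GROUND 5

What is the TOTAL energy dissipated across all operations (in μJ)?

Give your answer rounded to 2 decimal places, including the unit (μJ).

Initial: C1(3μF, Q=18μC, V=6.00V), C2(2μF, Q=8μC, V=4.00V), C3(1μF, Q=9μC, V=9.00V), C4(2μF, Q=17μC, V=8.50V), C5(6μF, Q=19μC, V=3.17V)
Op 1: GROUND 1: Q1=0; energy lost=54.000
Op 2: CLOSE 5-3: Q_total=28.00, C_total=7.00, V=4.00; Q5=24.00, Q3=4.00; dissipated=14.583
Op 3: CLOSE 2-4: Q_total=25.00, C_total=4.00, V=6.25; Q2=12.50, Q4=12.50; dissipated=10.125
Op 4: GROUND 5: Q5=0; energy lost=48.000
Total dissipated: 126.708 μJ

Answer: 126.71 μJ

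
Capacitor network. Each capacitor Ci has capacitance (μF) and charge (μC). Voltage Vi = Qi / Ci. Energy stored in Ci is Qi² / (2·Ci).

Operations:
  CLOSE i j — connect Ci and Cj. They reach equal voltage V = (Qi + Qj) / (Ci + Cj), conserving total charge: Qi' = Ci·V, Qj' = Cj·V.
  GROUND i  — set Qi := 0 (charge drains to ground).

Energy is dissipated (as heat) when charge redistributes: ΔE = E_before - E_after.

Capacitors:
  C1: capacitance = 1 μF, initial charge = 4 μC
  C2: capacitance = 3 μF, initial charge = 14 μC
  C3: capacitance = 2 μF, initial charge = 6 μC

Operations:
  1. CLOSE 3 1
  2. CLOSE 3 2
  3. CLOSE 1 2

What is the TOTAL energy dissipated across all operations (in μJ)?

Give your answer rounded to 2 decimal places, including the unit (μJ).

Initial: C1(1μF, Q=4μC, V=4.00V), C2(3μF, Q=14μC, V=4.67V), C3(2μF, Q=6μC, V=3.00V)
Op 1: CLOSE 3-1: Q_total=10.00, C_total=3.00, V=3.33; Q3=6.67, Q1=3.33; dissipated=0.333
Op 2: CLOSE 3-2: Q_total=20.67, C_total=5.00, V=4.13; Q3=8.27, Q2=12.40; dissipated=1.067
Op 3: CLOSE 1-2: Q_total=15.73, C_total=4.00, V=3.93; Q1=3.93, Q2=11.80; dissipated=0.240
Total dissipated: 1.640 μJ

Answer: 1.64 μJ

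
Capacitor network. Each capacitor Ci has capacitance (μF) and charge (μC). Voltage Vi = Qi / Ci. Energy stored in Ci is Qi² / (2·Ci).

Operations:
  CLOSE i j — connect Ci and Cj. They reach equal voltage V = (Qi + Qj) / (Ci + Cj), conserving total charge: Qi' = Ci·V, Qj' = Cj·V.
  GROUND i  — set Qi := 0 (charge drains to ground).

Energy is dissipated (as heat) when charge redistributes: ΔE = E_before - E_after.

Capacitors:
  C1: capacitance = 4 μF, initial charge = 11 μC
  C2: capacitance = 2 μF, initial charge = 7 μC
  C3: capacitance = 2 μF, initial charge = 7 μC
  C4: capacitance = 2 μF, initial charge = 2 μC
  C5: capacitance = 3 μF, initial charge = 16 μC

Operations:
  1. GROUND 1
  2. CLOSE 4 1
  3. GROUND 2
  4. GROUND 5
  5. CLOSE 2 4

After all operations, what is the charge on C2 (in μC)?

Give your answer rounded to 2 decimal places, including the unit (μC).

Initial: C1(4μF, Q=11μC, V=2.75V), C2(2μF, Q=7μC, V=3.50V), C3(2μF, Q=7μC, V=3.50V), C4(2μF, Q=2μC, V=1.00V), C5(3μF, Q=16μC, V=5.33V)
Op 1: GROUND 1: Q1=0; energy lost=15.125
Op 2: CLOSE 4-1: Q_total=2.00, C_total=6.00, V=0.33; Q4=0.67, Q1=1.33; dissipated=0.667
Op 3: GROUND 2: Q2=0; energy lost=12.250
Op 4: GROUND 5: Q5=0; energy lost=42.667
Op 5: CLOSE 2-4: Q_total=0.67, C_total=4.00, V=0.17; Q2=0.33, Q4=0.33; dissipated=0.056
Final charges: Q1=1.33, Q2=0.33, Q3=7.00, Q4=0.33, Q5=0.00

Answer: 0.33 μC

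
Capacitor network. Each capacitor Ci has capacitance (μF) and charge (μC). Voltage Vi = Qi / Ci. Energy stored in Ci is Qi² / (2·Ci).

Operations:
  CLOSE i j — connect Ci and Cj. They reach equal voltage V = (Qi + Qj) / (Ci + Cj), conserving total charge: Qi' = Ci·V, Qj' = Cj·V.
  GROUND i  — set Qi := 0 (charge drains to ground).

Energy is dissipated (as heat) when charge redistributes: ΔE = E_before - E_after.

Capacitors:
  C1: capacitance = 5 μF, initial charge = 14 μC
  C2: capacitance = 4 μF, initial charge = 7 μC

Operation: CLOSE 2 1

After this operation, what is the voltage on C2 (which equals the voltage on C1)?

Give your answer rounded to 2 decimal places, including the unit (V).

Initial: C1(5μF, Q=14μC, V=2.80V), C2(4μF, Q=7μC, V=1.75V)
Op 1: CLOSE 2-1: Q_total=21.00, C_total=9.00, V=2.33; Q2=9.33, Q1=11.67; dissipated=1.225

Answer: 2.33 V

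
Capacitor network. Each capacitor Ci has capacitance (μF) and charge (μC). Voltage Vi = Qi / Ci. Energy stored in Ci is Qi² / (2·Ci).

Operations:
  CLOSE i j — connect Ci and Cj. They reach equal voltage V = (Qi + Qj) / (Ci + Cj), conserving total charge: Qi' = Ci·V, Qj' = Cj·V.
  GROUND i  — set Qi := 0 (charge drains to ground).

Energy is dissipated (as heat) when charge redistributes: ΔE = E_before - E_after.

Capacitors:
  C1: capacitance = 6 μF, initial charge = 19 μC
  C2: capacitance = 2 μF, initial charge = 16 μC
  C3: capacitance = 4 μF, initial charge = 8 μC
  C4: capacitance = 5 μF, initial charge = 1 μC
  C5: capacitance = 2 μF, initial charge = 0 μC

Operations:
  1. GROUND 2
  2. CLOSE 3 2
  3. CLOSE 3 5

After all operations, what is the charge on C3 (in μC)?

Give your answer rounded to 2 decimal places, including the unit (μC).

Answer: 3.56 μC

Derivation:
Initial: C1(6μF, Q=19μC, V=3.17V), C2(2μF, Q=16μC, V=8.00V), C3(4μF, Q=8μC, V=2.00V), C4(5μF, Q=1μC, V=0.20V), C5(2μF, Q=0μC, V=0.00V)
Op 1: GROUND 2: Q2=0; energy lost=64.000
Op 2: CLOSE 3-2: Q_total=8.00, C_total=6.00, V=1.33; Q3=5.33, Q2=2.67; dissipated=2.667
Op 3: CLOSE 3-5: Q_total=5.33, C_total=6.00, V=0.89; Q3=3.56, Q5=1.78; dissipated=1.185
Final charges: Q1=19.00, Q2=2.67, Q3=3.56, Q4=1.00, Q5=1.78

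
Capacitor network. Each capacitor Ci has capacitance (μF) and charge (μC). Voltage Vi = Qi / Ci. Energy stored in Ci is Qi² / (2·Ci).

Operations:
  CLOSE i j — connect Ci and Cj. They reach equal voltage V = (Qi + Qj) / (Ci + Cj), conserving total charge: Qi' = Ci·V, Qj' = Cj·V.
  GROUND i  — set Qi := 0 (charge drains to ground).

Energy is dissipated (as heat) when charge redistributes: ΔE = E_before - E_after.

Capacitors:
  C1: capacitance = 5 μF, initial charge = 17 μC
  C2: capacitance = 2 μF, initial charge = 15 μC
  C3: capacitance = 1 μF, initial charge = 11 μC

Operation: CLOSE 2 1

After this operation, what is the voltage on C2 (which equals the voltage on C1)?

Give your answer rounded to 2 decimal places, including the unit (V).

Initial: C1(5μF, Q=17μC, V=3.40V), C2(2μF, Q=15μC, V=7.50V), C3(1μF, Q=11μC, V=11.00V)
Op 1: CLOSE 2-1: Q_total=32.00, C_total=7.00, V=4.57; Q2=9.14, Q1=22.86; dissipated=12.007

Answer: 4.57 V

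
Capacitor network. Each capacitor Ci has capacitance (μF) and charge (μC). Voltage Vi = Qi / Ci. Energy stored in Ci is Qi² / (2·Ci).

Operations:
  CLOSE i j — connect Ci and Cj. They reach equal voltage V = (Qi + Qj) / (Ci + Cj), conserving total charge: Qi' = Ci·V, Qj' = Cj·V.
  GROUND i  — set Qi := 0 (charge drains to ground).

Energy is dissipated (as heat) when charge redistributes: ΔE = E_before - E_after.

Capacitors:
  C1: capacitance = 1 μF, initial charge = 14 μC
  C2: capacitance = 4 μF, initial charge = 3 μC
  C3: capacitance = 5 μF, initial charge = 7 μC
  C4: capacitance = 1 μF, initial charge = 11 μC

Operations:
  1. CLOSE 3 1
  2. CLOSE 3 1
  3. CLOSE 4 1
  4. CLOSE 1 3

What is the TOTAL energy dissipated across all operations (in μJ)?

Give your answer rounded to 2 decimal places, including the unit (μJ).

Initial: C1(1μF, Q=14μC, V=14.00V), C2(4μF, Q=3μC, V=0.75V), C3(5μF, Q=7μC, V=1.40V), C4(1μF, Q=11μC, V=11.00V)
Op 1: CLOSE 3-1: Q_total=21.00, C_total=6.00, V=3.50; Q3=17.50, Q1=3.50; dissipated=66.150
Op 2: CLOSE 3-1: Q_total=21.00, C_total=6.00, V=3.50; Q3=17.50, Q1=3.50; dissipated=0.000
Op 3: CLOSE 4-1: Q_total=14.50, C_total=2.00, V=7.25; Q4=7.25, Q1=7.25; dissipated=14.062
Op 4: CLOSE 1-3: Q_total=24.75, C_total=6.00, V=4.12; Q1=4.12, Q3=20.62; dissipated=5.859
Total dissipated: 86.072 μJ

Answer: 86.07 μJ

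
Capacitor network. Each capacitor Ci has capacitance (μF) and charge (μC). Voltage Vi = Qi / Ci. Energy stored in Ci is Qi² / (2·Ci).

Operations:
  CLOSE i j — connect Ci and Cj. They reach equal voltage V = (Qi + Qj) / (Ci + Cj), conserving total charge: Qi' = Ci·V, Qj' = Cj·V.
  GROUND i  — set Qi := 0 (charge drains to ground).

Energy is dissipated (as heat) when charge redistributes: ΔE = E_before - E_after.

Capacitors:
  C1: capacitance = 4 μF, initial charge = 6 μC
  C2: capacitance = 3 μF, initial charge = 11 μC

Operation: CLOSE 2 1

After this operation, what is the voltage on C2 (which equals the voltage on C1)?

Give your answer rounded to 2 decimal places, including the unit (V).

Answer: 2.43 V

Derivation:
Initial: C1(4μF, Q=6μC, V=1.50V), C2(3μF, Q=11μC, V=3.67V)
Op 1: CLOSE 2-1: Q_total=17.00, C_total=7.00, V=2.43; Q2=7.29, Q1=9.71; dissipated=4.024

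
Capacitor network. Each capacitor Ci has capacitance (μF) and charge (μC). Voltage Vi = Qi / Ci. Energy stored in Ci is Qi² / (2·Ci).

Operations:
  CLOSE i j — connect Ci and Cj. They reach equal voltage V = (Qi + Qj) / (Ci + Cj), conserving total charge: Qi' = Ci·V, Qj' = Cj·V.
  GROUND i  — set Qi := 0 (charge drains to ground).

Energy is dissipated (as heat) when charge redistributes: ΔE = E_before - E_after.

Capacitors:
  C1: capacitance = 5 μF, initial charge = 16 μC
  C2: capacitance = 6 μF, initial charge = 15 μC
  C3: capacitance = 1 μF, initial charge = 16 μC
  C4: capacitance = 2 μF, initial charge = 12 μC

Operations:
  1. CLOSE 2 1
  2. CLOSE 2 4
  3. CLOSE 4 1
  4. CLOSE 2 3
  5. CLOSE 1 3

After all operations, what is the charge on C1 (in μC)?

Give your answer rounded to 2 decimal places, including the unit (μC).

Initial: C1(5μF, Q=16μC, V=3.20V), C2(6μF, Q=15μC, V=2.50V), C3(1μF, Q=16μC, V=16.00V), C4(2μF, Q=12μC, V=6.00V)
Op 1: CLOSE 2-1: Q_total=31.00, C_total=11.00, V=2.82; Q2=16.91, Q1=14.09; dissipated=0.668
Op 2: CLOSE 2-4: Q_total=28.91, C_total=8.00, V=3.61; Q2=21.68, Q4=7.23; dissipated=7.593
Op 3: CLOSE 4-1: Q_total=21.32, C_total=7.00, V=3.05; Q4=6.09, Q1=15.23; dissipated=0.452
Op 4: CLOSE 2-3: Q_total=37.68, C_total=7.00, V=5.38; Q2=32.30, Q3=5.38; dissipated=65.752
Op 5: CLOSE 1-3: Q_total=20.61, C_total=6.00, V=3.44; Q1=17.18, Q3=3.44; dissipated=2.277
Final charges: Q1=17.18, Q2=32.30, Q3=3.44, Q4=6.09

Answer: 17.18 μC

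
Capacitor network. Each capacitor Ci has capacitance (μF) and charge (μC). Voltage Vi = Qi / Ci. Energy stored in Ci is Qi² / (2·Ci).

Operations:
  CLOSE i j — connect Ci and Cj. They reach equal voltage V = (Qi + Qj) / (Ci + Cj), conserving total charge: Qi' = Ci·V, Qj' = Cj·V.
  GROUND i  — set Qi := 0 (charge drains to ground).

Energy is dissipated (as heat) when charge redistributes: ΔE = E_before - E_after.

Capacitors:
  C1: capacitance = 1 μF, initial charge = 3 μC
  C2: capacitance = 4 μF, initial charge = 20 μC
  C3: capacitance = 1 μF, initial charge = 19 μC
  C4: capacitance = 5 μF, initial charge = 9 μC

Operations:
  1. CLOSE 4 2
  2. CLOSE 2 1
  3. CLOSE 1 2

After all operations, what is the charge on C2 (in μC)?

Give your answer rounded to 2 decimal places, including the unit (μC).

Initial: C1(1μF, Q=3μC, V=3.00V), C2(4μF, Q=20μC, V=5.00V), C3(1μF, Q=19μC, V=19.00V), C4(5μF, Q=9μC, V=1.80V)
Op 1: CLOSE 4-2: Q_total=29.00, C_total=9.00, V=3.22; Q4=16.11, Q2=12.89; dissipated=11.378
Op 2: CLOSE 2-1: Q_total=15.89, C_total=5.00, V=3.18; Q2=12.71, Q1=3.18; dissipated=0.020
Op 3: CLOSE 1-2: Q_total=15.89, C_total=5.00, V=3.18; Q1=3.18, Q2=12.71; dissipated=0.000
Final charges: Q1=3.18, Q2=12.71, Q3=19.00, Q4=16.11

Answer: 12.71 μC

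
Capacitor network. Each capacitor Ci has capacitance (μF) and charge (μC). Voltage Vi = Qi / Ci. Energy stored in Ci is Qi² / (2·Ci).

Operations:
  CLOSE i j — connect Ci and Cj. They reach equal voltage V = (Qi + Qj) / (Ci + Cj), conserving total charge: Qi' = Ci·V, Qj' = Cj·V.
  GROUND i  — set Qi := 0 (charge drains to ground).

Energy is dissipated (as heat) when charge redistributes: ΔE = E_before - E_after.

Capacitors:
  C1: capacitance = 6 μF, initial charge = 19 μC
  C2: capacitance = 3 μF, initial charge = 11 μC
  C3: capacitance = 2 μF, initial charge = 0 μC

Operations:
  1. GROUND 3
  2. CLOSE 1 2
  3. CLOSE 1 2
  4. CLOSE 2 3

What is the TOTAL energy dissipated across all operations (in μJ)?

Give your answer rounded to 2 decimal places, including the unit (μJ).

Answer: 6.92 μJ

Derivation:
Initial: C1(6μF, Q=19μC, V=3.17V), C2(3μF, Q=11μC, V=3.67V), C3(2μF, Q=0μC, V=0.00V)
Op 1: GROUND 3: Q3=0; energy lost=0.000
Op 2: CLOSE 1-2: Q_total=30.00, C_total=9.00, V=3.33; Q1=20.00, Q2=10.00; dissipated=0.250
Op 3: CLOSE 1-2: Q_total=30.00, C_total=9.00, V=3.33; Q1=20.00, Q2=10.00; dissipated=0.000
Op 4: CLOSE 2-3: Q_total=10.00, C_total=5.00, V=2.00; Q2=6.00, Q3=4.00; dissipated=6.667
Total dissipated: 6.917 μJ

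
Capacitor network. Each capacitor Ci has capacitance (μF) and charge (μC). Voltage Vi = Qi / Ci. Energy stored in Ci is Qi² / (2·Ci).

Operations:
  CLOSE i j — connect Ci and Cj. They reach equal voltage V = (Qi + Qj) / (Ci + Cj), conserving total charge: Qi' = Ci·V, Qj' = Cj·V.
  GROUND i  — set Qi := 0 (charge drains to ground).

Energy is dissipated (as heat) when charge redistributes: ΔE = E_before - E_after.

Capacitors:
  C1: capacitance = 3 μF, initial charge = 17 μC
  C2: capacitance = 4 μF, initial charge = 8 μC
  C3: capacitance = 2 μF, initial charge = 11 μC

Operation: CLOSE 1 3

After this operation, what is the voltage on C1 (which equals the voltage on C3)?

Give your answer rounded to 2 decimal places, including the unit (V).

Answer: 5.60 V

Derivation:
Initial: C1(3μF, Q=17μC, V=5.67V), C2(4μF, Q=8μC, V=2.00V), C3(2μF, Q=11μC, V=5.50V)
Op 1: CLOSE 1-3: Q_total=28.00, C_total=5.00, V=5.60; Q1=16.80, Q3=11.20; dissipated=0.017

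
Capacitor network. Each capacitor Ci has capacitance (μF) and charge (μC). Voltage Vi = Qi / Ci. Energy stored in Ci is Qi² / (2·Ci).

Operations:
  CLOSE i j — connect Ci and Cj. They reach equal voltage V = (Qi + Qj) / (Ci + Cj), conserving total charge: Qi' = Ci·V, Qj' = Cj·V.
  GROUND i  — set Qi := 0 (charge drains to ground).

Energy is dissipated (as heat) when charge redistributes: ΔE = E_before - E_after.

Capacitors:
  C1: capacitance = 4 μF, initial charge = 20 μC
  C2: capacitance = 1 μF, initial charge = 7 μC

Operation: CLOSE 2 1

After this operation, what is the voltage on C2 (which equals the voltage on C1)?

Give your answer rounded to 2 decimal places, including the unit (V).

Answer: 5.40 V

Derivation:
Initial: C1(4μF, Q=20μC, V=5.00V), C2(1μF, Q=7μC, V=7.00V)
Op 1: CLOSE 2-1: Q_total=27.00, C_total=5.00, V=5.40; Q2=5.40, Q1=21.60; dissipated=1.600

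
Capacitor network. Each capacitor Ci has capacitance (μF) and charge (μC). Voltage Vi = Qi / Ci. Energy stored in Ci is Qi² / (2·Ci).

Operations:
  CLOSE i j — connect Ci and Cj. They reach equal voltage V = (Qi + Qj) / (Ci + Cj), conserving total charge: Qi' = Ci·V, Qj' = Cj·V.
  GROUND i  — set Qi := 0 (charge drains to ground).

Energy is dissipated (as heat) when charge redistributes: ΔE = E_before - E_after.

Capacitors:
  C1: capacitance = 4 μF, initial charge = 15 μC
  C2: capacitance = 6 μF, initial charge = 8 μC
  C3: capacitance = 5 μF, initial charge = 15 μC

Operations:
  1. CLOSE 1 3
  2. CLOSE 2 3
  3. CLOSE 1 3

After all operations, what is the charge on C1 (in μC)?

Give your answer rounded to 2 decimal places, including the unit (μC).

Answer: 10.91 μC

Derivation:
Initial: C1(4μF, Q=15μC, V=3.75V), C2(6μF, Q=8μC, V=1.33V), C3(5μF, Q=15μC, V=3.00V)
Op 1: CLOSE 1-3: Q_total=30.00, C_total=9.00, V=3.33; Q1=13.33, Q3=16.67; dissipated=0.625
Op 2: CLOSE 2-3: Q_total=24.67, C_total=11.00, V=2.24; Q2=13.45, Q3=11.21; dissipated=5.455
Op 3: CLOSE 1-3: Q_total=24.55, C_total=9.00, V=2.73; Q1=10.91, Q3=13.64; dissipated=1.322
Final charges: Q1=10.91, Q2=13.45, Q3=13.64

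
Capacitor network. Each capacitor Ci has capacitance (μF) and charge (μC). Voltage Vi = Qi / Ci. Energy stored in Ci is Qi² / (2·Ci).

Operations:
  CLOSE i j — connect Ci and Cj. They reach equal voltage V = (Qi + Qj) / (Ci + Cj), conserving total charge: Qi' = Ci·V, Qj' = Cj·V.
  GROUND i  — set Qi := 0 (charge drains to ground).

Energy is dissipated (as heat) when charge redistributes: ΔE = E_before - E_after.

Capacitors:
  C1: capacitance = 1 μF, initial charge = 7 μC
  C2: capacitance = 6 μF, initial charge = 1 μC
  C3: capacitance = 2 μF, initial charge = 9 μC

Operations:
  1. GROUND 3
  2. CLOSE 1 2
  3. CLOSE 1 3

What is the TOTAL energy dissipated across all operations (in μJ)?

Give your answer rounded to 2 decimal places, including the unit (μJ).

Answer: 40.70 μJ

Derivation:
Initial: C1(1μF, Q=7μC, V=7.00V), C2(6μF, Q=1μC, V=0.17V), C3(2μF, Q=9μC, V=4.50V)
Op 1: GROUND 3: Q3=0; energy lost=20.250
Op 2: CLOSE 1-2: Q_total=8.00, C_total=7.00, V=1.14; Q1=1.14, Q2=6.86; dissipated=20.012
Op 3: CLOSE 1-3: Q_total=1.14, C_total=3.00, V=0.38; Q1=0.38, Q3=0.76; dissipated=0.435
Total dissipated: 40.697 μJ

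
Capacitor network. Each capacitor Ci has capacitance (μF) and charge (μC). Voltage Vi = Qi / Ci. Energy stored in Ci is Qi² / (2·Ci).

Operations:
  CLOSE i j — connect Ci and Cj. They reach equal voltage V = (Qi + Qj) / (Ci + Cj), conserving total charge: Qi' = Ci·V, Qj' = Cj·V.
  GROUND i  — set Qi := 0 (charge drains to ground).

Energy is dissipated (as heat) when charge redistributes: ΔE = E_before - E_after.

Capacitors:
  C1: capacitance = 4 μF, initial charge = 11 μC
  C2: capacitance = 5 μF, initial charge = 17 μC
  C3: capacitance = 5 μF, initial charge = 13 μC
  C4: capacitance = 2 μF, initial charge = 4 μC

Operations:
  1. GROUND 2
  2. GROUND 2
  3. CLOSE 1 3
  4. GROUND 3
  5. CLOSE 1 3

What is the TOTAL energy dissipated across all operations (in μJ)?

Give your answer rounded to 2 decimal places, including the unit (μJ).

Answer: 54.60 μJ

Derivation:
Initial: C1(4μF, Q=11μC, V=2.75V), C2(5μF, Q=17μC, V=3.40V), C3(5μF, Q=13μC, V=2.60V), C4(2μF, Q=4μC, V=2.00V)
Op 1: GROUND 2: Q2=0; energy lost=28.900
Op 2: GROUND 2: Q2=0; energy lost=0.000
Op 3: CLOSE 1-3: Q_total=24.00, C_total=9.00, V=2.67; Q1=10.67, Q3=13.33; dissipated=0.025
Op 4: GROUND 3: Q3=0; energy lost=17.778
Op 5: CLOSE 1-3: Q_total=10.67, C_total=9.00, V=1.19; Q1=4.74, Q3=5.93; dissipated=7.901
Total dissipated: 54.604 μJ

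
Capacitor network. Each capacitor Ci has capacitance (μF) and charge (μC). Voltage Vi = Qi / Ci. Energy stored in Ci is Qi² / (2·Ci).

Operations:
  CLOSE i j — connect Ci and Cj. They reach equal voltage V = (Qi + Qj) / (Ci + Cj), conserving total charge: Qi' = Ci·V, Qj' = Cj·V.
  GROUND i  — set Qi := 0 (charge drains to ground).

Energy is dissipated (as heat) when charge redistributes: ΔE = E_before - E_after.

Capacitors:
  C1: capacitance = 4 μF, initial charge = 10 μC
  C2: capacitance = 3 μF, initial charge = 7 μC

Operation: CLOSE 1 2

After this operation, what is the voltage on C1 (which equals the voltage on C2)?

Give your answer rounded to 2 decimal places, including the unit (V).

Answer: 2.43 V

Derivation:
Initial: C1(4μF, Q=10μC, V=2.50V), C2(3μF, Q=7μC, V=2.33V)
Op 1: CLOSE 1-2: Q_total=17.00, C_total=7.00, V=2.43; Q1=9.71, Q2=7.29; dissipated=0.024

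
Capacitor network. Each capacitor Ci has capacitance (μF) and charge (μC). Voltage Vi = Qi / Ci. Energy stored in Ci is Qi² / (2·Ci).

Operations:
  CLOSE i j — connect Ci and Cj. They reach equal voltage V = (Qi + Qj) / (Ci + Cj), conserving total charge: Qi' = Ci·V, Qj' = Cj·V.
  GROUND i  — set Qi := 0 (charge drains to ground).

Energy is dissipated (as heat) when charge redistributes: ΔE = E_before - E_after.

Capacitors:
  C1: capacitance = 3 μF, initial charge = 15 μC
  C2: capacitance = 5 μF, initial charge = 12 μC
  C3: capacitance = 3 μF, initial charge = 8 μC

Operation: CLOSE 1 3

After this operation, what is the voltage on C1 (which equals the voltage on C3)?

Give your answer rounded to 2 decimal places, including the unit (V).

Answer: 3.83 V

Derivation:
Initial: C1(3μF, Q=15μC, V=5.00V), C2(5μF, Q=12μC, V=2.40V), C3(3μF, Q=8μC, V=2.67V)
Op 1: CLOSE 1-3: Q_total=23.00, C_total=6.00, V=3.83; Q1=11.50, Q3=11.50; dissipated=4.083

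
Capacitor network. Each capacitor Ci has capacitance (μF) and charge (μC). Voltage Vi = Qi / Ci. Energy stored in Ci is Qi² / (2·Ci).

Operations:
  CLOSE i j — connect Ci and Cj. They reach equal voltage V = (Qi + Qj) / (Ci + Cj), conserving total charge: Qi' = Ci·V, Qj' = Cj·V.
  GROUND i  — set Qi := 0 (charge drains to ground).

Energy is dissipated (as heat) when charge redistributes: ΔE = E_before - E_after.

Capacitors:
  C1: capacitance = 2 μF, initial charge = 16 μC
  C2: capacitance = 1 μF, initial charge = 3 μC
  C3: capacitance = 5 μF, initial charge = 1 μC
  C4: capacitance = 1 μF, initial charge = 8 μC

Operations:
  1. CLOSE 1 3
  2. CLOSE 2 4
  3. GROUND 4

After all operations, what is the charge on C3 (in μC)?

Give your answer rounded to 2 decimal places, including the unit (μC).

Answer: 12.14 μC

Derivation:
Initial: C1(2μF, Q=16μC, V=8.00V), C2(1μF, Q=3μC, V=3.00V), C3(5μF, Q=1μC, V=0.20V), C4(1μF, Q=8μC, V=8.00V)
Op 1: CLOSE 1-3: Q_total=17.00, C_total=7.00, V=2.43; Q1=4.86, Q3=12.14; dissipated=43.457
Op 2: CLOSE 2-4: Q_total=11.00, C_total=2.00, V=5.50; Q2=5.50, Q4=5.50; dissipated=6.250
Op 3: GROUND 4: Q4=0; energy lost=15.125
Final charges: Q1=4.86, Q2=5.50, Q3=12.14, Q4=0.00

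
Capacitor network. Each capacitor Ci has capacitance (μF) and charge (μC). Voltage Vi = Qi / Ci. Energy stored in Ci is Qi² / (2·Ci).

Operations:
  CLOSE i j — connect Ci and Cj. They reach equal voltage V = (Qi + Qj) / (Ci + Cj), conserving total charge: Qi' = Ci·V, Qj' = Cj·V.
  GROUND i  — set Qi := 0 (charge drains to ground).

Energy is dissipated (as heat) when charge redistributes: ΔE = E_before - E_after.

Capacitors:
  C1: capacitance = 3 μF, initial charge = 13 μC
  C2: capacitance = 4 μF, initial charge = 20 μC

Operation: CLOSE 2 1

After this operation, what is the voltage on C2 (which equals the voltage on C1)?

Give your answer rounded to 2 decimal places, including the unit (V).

Answer: 4.71 V

Derivation:
Initial: C1(3μF, Q=13μC, V=4.33V), C2(4μF, Q=20μC, V=5.00V)
Op 1: CLOSE 2-1: Q_total=33.00, C_total=7.00, V=4.71; Q2=18.86, Q1=14.14; dissipated=0.381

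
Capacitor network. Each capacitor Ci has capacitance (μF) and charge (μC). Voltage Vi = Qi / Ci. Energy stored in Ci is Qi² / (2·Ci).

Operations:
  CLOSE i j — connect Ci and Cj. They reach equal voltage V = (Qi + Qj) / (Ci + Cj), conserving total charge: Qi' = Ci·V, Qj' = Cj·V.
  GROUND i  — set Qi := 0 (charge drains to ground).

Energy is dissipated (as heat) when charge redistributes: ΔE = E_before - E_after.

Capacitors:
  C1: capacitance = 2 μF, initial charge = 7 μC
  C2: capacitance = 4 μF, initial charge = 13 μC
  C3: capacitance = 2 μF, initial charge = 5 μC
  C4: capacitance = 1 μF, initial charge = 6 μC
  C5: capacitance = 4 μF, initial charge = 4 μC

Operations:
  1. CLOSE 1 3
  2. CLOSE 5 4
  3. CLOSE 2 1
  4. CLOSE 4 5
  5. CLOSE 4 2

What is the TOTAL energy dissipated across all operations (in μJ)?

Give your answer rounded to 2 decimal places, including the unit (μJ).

Answer: 11.09 μJ

Derivation:
Initial: C1(2μF, Q=7μC, V=3.50V), C2(4μF, Q=13μC, V=3.25V), C3(2μF, Q=5μC, V=2.50V), C4(1μF, Q=6μC, V=6.00V), C5(4μF, Q=4μC, V=1.00V)
Op 1: CLOSE 1-3: Q_total=12.00, C_total=4.00, V=3.00; Q1=6.00, Q3=6.00; dissipated=0.500
Op 2: CLOSE 5-4: Q_total=10.00, C_total=5.00, V=2.00; Q5=8.00, Q4=2.00; dissipated=10.000
Op 3: CLOSE 2-1: Q_total=19.00, C_total=6.00, V=3.17; Q2=12.67, Q1=6.33; dissipated=0.042
Op 4: CLOSE 4-5: Q_total=10.00, C_total=5.00, V=2.00; Q4=2.00, Q5=8.00; dissipated=0.000
Op 5: CLOSE 4-2: Q_total=14.67, C_total=5.00, V=2.93; Q4=2.93, Q2=11.73; dissipated=0.544
Total dissipated: 11.086 μJ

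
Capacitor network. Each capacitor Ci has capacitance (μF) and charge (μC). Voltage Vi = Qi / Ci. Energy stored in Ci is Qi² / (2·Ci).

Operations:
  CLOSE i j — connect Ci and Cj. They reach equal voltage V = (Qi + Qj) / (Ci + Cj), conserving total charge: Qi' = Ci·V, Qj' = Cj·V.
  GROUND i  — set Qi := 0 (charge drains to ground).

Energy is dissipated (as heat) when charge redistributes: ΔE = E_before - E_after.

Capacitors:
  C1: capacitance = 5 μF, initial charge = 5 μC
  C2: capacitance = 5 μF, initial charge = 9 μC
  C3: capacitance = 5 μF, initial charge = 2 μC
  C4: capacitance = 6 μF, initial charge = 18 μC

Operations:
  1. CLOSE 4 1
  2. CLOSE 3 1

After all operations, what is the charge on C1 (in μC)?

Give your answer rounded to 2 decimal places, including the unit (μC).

Answer: 6.23 μC

Derivation:
Initial: C1(5μF, Q=5μC, V=1.00V), C2(5μF, Q=9μC, V=1.80V), C3(5μF, Q=2μC, V=0.40V), C4(6μF, Q=18μC, V=3.00V)
Op 1: CLOSE 4-1: Q_total=23.00, C_total=11.00, V=2.09; Q4=12.55, Q1=10.45; dissipated=5.455
Op 2: CLOSE 3-1: Q_total=12.45, C_total=10.00, V=1.25; Q3=6.23, Q1=6.23; dissipated=3.574
Final charges: Q1=6.23, Q2=9.00, Q3=6.23, Q4=12.55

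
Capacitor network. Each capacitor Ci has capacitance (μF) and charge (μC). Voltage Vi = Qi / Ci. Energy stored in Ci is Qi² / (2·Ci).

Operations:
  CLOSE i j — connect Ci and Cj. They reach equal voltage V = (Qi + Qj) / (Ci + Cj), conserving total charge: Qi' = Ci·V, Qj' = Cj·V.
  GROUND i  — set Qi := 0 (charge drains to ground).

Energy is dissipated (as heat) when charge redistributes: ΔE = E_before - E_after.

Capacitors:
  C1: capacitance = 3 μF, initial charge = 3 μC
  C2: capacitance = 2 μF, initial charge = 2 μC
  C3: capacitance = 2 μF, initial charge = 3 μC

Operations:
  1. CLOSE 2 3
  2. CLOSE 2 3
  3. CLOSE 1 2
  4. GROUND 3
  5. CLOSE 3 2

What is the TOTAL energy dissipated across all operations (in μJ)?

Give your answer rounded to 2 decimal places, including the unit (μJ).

Answer: 2.33 μJ

Derivation:
Initial: C1(3μF, Q=3μC, V=1.00V), C2(2μF, Q=2μC, V=1.00V), C3(2μF, Q=3μC, V=1.50V)
Op 1: CLOSE 2-3: Q_total=5.00, C_total=4.00, V=1.25; Q2=2.50, Q3=2.50; dissipated=0.125
Op 2: CLOSE 2-3: Q_total=5.00, C_total=4.00, V=1.25; Q2=2.50, Q3=2.50; dissipated=0.000
Op 3: CLOSE 1-2: Q_total=5.50, C_total=5.00, V=1.10; Q1=3.30, Q2=2.20; dissipated=0.037
Op 4: GROUND 3: Q3=0; energy lost=1.562
Op 5: CLOSE 3-2: Q_total=2.20, C_total=4.00, V=0.55; Q3=1.10, Q2=1.10; dissipated=0.605
Total dissipated: 2.330 μJ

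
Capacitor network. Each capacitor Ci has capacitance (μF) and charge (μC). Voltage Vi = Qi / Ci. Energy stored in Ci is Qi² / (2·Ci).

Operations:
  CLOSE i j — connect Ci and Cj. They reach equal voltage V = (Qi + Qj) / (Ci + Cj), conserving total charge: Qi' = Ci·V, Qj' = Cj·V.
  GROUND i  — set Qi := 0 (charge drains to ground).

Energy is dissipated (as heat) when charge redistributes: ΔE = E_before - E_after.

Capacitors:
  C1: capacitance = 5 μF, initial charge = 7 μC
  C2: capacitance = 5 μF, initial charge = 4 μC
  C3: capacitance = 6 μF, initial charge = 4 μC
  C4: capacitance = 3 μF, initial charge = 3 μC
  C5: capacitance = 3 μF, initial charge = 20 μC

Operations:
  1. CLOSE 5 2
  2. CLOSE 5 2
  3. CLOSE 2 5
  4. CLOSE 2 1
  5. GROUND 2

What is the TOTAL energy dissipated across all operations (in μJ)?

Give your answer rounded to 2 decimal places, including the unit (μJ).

Answer: 47.57 μJ

Derivation:
Initial: C1(5μF, Q=7μC, V=1.40V), C2(5μF, Q=4μC, V=0.80V), C3(6μF, Q=4μC, V=0.67V), C4(3μF, Q=3μC, V=1.00V), C5(3μF, Q=20μC, V=6.67V)
Op 1: CLOSE 5-2: Q_total=24.00, C_total=8.00, V=3.00; Q5=9.00, Q2=15.00; dissipated=32.267
Op 2: CLOSE 5-2: Q_total=24.00, C_total=8.00, V=3.00; Q5=9.00, Q2=15.00; dissipated=0.000
Op 3: CLOSE 2-5: Q_total=24.00, C_total=8.00, V=3.00; Q2=15.00, Q5=9.00; dissipated=0.000
Op 4: CLOSE 2-1: Q_total=22.00, C_total=10.00, V=2.20; Q2=11.00, Q1=11.00; dissipated=3.200
Op 5: GROUND 2: Q2=0; energy lost=12.100
Total dissipated: 47.567 μJ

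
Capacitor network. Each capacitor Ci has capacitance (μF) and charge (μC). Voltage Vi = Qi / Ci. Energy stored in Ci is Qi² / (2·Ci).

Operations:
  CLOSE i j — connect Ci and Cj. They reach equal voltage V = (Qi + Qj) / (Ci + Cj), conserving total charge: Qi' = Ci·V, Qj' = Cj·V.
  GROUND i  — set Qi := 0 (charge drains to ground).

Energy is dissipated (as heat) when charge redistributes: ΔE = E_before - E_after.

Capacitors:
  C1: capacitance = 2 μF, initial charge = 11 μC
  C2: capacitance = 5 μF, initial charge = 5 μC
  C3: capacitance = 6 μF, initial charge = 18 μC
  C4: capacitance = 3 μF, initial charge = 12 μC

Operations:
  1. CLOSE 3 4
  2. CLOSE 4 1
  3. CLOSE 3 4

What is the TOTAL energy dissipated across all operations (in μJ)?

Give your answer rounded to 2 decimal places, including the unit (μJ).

Answer: 4.57 μJ

Derivation:
Initial: C1(2μF, Q=11μC, V=5.50V), C2(5μF, Q=5μC, V=1.00V), C3(6μF, Q=18μC, V=3.00V), C4(3μF, Q=12μC, V=4.00V)
Op 1: CLOSE 3-4: Q_total=30.00, C_total=9.00, V=3.33; Q3=20.00, Q4=10.00; dissipated=1.000
Op 2: CLOSE 4-1: Q_total=21.00, C_total=5.00, V=4.20; Q4=12.60, Q1=8.40; dissipated=2.817
Op 3: CLOSE 3-4: Q_total=32.60, C_total=9.00, V=3.62; Q3=21.73, Q4=10.87; dissipated=0.751
Total dissipated: 4.568 μJ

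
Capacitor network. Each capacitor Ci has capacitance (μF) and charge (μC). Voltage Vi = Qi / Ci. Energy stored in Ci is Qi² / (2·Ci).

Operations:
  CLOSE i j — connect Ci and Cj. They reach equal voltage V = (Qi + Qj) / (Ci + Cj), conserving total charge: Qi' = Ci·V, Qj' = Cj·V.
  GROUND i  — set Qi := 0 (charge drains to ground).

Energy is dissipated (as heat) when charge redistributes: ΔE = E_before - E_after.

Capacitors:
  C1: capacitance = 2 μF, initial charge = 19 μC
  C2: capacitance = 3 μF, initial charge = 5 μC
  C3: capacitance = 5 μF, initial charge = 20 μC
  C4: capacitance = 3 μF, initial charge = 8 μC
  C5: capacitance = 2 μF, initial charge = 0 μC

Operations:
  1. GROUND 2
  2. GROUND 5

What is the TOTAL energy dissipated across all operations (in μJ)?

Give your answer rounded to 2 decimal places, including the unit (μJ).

Answer: 4.17 μJ

Derivation:
Initial: C1(2μF, Q=19μC, V=9.50V), C2(3μF, Q=5μC, V=1.67V), C3(5μF, Q=20μC, V=4.00V), C4(3μF, Q=8μC, V=2.67V), C5(2μF, Q=0μC, V=0.00V)
Op 1: GROUND 2: Q2=0; energy lost=4.167
Op 2: GROUND 5: Q5=0; energy lost=0.000
Total dissipated: 4.167 μJ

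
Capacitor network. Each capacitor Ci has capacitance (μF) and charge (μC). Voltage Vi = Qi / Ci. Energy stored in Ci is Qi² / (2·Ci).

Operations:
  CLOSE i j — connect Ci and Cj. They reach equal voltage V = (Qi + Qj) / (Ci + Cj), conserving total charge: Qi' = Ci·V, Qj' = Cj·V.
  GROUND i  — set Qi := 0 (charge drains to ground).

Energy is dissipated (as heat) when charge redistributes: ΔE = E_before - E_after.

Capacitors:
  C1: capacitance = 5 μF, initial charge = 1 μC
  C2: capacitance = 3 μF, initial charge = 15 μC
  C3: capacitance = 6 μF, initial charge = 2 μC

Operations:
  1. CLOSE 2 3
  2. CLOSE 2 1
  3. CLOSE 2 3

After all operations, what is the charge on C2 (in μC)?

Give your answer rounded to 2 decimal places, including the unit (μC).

Answer: 4.61 μC

Derivation:
Initial: C1(5μF, Q=1μC, V=0.20V), C2(3μF, Q=15μC, V=5.00V), C3(6μF, Q=2μC, V=0.33V)
Op 1: CLOSE 2-3: Q_total=17.00, C_total=9.00, V=1.89; Q2=5.67, Q3=11.33; dissipated=21.778
Op 2: CLOSE 2-1: Q_total=6.67, C_total=8.00, V=0.83; Q2=2.50, Q1=4.17; dissipated=2.674
Op 3: CLOSE 2-3: Q_total=13.83, C_total=9.00, V=1.54; Q2=4.61, Q3=9.22; dissipated=1.114
Final charges: Q1=4.17, Q2=4.61, Q3=9.22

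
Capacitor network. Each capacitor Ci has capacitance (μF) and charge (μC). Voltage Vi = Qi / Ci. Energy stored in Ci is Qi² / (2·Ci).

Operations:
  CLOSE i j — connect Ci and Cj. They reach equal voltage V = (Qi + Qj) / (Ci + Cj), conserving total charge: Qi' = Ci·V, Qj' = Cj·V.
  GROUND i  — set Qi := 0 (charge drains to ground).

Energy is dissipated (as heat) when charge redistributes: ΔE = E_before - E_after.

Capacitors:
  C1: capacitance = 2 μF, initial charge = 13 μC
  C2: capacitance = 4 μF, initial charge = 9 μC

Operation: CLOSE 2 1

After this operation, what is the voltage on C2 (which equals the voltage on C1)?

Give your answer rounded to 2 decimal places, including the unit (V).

Answer: 3.67 V

Derivation:
Initial: C1(2μF, Q=13μC, V=6.50V), C2(4μF, Q=9μC, V=2.25V)
Op 1: CLOSE 2-1: Q_total=22.00, C_total=6.00, V=3.67; Q2=14.67, Q1=7.33; dissipated=12.042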